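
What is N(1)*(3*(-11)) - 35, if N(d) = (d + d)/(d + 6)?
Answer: -311/7 ≈ -44.429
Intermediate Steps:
N(d) = 2*d/(6 + d) (N(d) = (2*d)/(6 + d) = 2*d/(6 + d))
N(1)*(3*(-11)) - 35 = (2*1/(6 + 1))*(3*(-11)) - 35 = (2*1/7)*(-33) - 35 = (2*1*(⅐))*(-33) - 35 = (2/7)*(-33) - 35 = -66/7 - 35 = -311/7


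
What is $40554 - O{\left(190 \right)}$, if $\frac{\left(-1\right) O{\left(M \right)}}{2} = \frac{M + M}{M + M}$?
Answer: $40556$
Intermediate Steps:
$O{\left(M \right)} = -2$ ($O{\left(M \right)} = - 2 \frac{M + M}{M + M} = - 2 \frac{2 M}{2 M} = - 2 \cdot 2 M \frac{1}{2 M} = \left(-2\right) 1 = -2$)
$40554 - O{\left(190 \right)} = 40554 - -2 = 40554 + 2 = 40556$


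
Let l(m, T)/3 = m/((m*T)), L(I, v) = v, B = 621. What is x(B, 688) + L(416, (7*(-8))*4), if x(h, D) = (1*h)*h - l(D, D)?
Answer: 265166893/688 ≈ 3.8542e+5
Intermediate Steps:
l(m, T) = 3/T (l(m, T) = 3*(m/((m*T))) = 3*(m/((T*m))) = 3*(m*(1/(T*m))) = 3/T)
x(h, D) = h² - 3/D (x(h, D) = (1*h)*h - 3/D = h*h - 3/D = h² - 3/D)
x(B, 688) + L(416, (7*(-8))*4) = (621² - 3/688) + (7*(-8))*4 = (385641 - 3*1/688) - 56*4 = (385641 - 3/688) - 224 = 265321005/688 - 224 = 265166893/688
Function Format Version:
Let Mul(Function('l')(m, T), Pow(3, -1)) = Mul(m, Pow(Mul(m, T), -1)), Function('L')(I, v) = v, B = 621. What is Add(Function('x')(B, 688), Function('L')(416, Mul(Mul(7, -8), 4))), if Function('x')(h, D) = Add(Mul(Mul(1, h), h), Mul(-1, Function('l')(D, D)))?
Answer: Rational(265166893, 688) ≈ 3.8542e+5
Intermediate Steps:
Function('l')(m, T) = Mul(3, Pow(T, -1)) (Function('l')(m, T) = Mul(3, Mul(m, Pow(Mul(m, T), -1))) = Mul(3, Mul(m, Pow(Mul(T, m), -1))) = Mul(3, Mul(m, Mul(Pow(T, -1), Pow(m, -1)))) = Mul(3, Pow(T, -1)))
Function('x')(h, D) = Add(Pow(h, 2), Mul(-3, Pow(D, -1))) (Function('x')(h, D) = Add(Mul(Mul(1, h), h), Mul(-1, Mul(3, Pow(D, -1)))) = Add(Mul(h, h), Mul(-3, Pow(D, -1))) = Add(Pow(h, 2), Mul(-3, Pow(D, -1))))
Add(Function('x')(B, 688), Function('L')(416, Mul(Mul(7, -8), 4))) = Add(Add(Pow(621, 2), Mul(-3, Pow(688, -1))), Mul(Mul(7, -8), 4)) = Add(Add(385641, Mul(-3, Rational(1, 688))), Mul(-56, 4)) = Add(Add(385641, Rational(-3, 688)), -224) = Add(Rational(265321005, 688), -224) = Rational(265166893, 688)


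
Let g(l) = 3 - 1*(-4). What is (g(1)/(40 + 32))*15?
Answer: 35/24 ≈ 1.4583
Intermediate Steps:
g(l) = 7 (g(l) = 3 + 4 = 7)
(g(1)/(40 + 32))*15 = (7/(40 + 32))*15 = (7/72)*15 = 35/24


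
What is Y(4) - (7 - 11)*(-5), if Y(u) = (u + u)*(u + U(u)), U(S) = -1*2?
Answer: -4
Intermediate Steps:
U(S) = -2
Y(u) = 2*u*(-2 + u) (Y(u) = (u + u)*(u - 2) = (2*u)*(-2 + u) = 2*u*(-2 + u))
Y(4) - (7 - 11)*(-5) = 2*4*(-2 + 4) - (7 - 11)*(-5) = 2*4*2 - (-4)*(-5) = 16 - 1*20 = 16 - 20 = -4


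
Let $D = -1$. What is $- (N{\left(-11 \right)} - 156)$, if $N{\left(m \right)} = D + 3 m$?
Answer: $190$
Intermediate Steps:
$N{\left(m \right)} = -1 + 3 m$
$- (N{\left(-11 \right)} - 156) = - (\left(-1 + 3 \left(-11\right)\right) - 156) = - (\left(-1 - 33\right) - 156) = - (-34 - 156) = \left(-1\right) \left(-190\right) = 190$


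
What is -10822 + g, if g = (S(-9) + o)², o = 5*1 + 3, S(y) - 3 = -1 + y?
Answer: -10821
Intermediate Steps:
S(y) = 2 + y (S(y) = 3 + (-1 + y) = 2 + y)
o = 8 (o = 5 + 3 = 8)
g = 1 (g = ((2 - 9) + 8)² = (-7 + 8)² = 1² = 1)
-10822 + g = -10822 + 1 = -10821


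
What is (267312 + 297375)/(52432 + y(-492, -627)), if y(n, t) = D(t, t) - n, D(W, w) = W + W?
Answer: 564687/51670 ≈ 10.929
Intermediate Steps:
D(W, w) = 2*W
y(n, t) = -n + 2*t (y(n, t) = 2*t - n = -n + 2*t)
(267312 + 297375)/(52432 + y(-492, -627)) = (267312 + 297375)/(52432 + (-1*(-492) + 2*(-627))) = 564687/(52432 + (492 - 1254)) = 564687/(52432 - 762) = 564687/51670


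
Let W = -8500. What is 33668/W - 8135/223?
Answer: -19163866/473875 ≈ -40.441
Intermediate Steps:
33668/W - 8135/223 = 33668/(-8500) - 8135/223 = 33668*(-1/8500) - 8135*1/223 = -8417/2125 - 8135/223 = -19163866/473875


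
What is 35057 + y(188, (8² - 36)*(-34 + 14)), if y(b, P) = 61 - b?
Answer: 34930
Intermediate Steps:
35057 + y(188, (8² - 36)*(-34 + 14)) = 35057 + (61 - 1*188) = 35057 + (61 - 188) = 35057 - 127 = 34930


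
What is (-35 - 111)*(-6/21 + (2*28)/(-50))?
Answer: 35916/175 ≈ 205.23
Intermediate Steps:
(-35 - 111)*(-6/21 + (2*28)/(-50)) = -146*(-6*1/21 + 56*(-1/50)) = -146*(-2/7 - 28/25) = -146*(-246/175) = 35916/175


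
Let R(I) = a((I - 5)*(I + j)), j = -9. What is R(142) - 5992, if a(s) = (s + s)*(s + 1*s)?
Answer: 1328013372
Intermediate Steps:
a(s) = 4*s² (a(s) = (2*s)*(s + s) = (2*s)*(2*s) = 4*s²)
R(I) = 4*(-9 + I)²*(-5 + I)² (R(I) = 4*((I - 5)*(I - 9))² = 4*((-5 + I)*(-9 + I))² = 4*((-9 + I)*(-5 + I))² = 4*((-9 + I)²*(-5 + I)²) = 4*(-9 + I)²*(-5 + I)²)
R(142) - 5992 = 4*(45 + 142² - 14*142)² - 5992 = 4*(45 + 20164 - 1988)² - 5992 = 4*18221² - 5992 = 4*332004841 - 5992 = 1328019364 - 5992 = 1328013372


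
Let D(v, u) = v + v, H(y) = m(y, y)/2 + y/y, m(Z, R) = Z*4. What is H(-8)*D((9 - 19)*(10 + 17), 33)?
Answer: 8100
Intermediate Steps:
m(Z, R) = 4*Z
H(y) = 1 + 2*y (H(y) = (4*y)/2 + y/y = (4*y)*(1/2) + 1 = 2*y + 1 = 1 + 2*y)
D(v, u) = 2*v
H(-8)*D((9 - 19)*(10 + 17), 33) = (1 + 2*(-8))*(2*((9 - 19)*(10 + 17))) = (1 - 16)*(2*(-10*27)) = -30*(-270) = -15*(-540) = 8100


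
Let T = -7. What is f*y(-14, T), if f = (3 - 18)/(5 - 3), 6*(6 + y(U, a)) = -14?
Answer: 125/2 ≈ 62.500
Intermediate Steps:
y(U, a) = -25/3 (y(U, a) = -6 + (⅙)*(-14) = -6 - 7/3 = -25/3)
f = -15/2 ≈ -7.5000
f*y(-14, T) = -15/2*(-25/3) = 125/2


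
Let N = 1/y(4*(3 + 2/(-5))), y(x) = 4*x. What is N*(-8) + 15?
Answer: 385/26 ≈ 14.808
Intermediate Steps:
N = 5/208 (N = 1/(4*(4*(3 + 2/(-5)))) = 1/(4*(4*(3 + 2*(-1/5)))) = 1/(4*(4*(3 - 2/5))) = 1/(4*(4*(13/5))) = 1/(4*(52/5)) = 1/(208/5) = 5/208 ≈ 0.024038)
N*(-8) + 15 = (5/208)*(-8) + 15 = -5/26 + 15 = 385/26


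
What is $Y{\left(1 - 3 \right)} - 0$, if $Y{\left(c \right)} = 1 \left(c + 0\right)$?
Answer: $-2$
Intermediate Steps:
$Y{\left(c \right)} = c$ ($Y{\left(c \right)} = 1 c = c$)
$Y{\left(1 - 3 \right)} - 0 = \left(1 - 3\right) - 0 = -2 + 0 = -2$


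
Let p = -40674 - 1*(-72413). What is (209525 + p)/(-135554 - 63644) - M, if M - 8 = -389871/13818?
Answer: 8717932299/458752994 ≈ 19.004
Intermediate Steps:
p = 31739 (p = -40674 + 72413 = 31739)
M = -93109/4606 (M = 8 - 389871/13818 = 8 - 389871*1/13818 = 8 - 129957/4606 = -93109/4606 ≈ -20.215)
(209525 + p)/(-135554 - 63644) - M = (209525 + 31739)/(-135554 - 63644) - 1*(-93109/4606) = 241264/(-199198) + 93109/4606 = 241264*(-1/199198) + 93109/4606 = -120632/99599 + 93109/4606 = 8717932299/458752994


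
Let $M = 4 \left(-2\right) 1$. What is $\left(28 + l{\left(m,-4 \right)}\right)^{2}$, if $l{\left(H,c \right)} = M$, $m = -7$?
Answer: $400$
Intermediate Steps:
$M = -8$ ($M = \left(-8\right) 1 = -8$)
$l{\left(H,c \right)} = -8$
$\left(28 + l{\left(m,-4 \right)}\right)^{2} = \left(28 - 8\right)^{2} = 20^{2} = 400$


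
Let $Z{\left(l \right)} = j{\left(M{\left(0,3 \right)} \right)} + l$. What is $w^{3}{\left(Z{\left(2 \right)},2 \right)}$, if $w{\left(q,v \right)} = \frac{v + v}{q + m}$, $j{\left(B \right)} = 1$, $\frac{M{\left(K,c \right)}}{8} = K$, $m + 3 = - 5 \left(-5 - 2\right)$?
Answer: $\frac{64}{42875} \approx 0.0014927$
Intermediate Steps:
$m = 32$ ($m = -3 - 5 \left(-5 - 2\right) = -3 - -35 = -3 + 35 = 32$)
$M{\left(K,c \right)} = 8 K$
$Z{\left(l \right)} = 1 + l$
$w{\left(q,v \right)} = \frac{2 v}{32 + q}$ ($w{\left(q,v \right)} = \frac{v + v}{q + 32} = \frac{2 v}{32 + q}$)
$w^{3}{\left(Z{\left(2 \right)},2 \right)} = \left(2 \cdot 2 \frac{1}{32 + \left(1 + 2\right)}\right)^{3} = \left(2 \cdot 2 \frac{1}{32 + 3}\right)^{3} = \left(2 \cdot 2 \cdot \frac{1}{35}\right)^{3} = \left(\frac{4}{35}\right)^{3} = \frac{64}{42875}$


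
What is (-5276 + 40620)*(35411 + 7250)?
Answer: 1507810384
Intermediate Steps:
(-5276 + 40620)*(35411 + 7250) = 35344*42661 = 1507810384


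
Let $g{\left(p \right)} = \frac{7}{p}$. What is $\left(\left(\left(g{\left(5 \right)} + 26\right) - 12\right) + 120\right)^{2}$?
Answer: $\frac{458329}{25} \approx 18333.0$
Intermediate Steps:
$\left(\left(\left(g{\left(5 \right)} + 26\right) - 12\right) + 120\right)^{2} = \left(\left(\left(\frac{7}{5} + 26\right) - 12\right) + 120\right)^{2} = \left(\left(\frac{137}{5} - 12\right) + 120\right)^{2} = \left(\frac{77}{5} + 120\right)^{2} = \left(\frac{677}{5}\right)^{2} = \frac{458329}{25}$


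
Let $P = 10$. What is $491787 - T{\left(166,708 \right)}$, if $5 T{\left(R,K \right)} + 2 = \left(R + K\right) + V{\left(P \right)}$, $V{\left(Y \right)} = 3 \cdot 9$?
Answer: $\frac{2458036}{5} \approx 4.9161 \cdot 10^{5}$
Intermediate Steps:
$V{\left(Y \right)} = 27$
$T{\left(R,K \right)} = 5 + \frac{K}{5} + \frac{R}{5}$ ($T{\left(R,K \right)} = - \frac{2}{5} + \frac{\left(R + K\right) + 27}{5} = - \frac{2}{5} + \frac{\left(K + R\right) + 27}{5} = - \frac{2}{5} + \frac{27 + K + R}{5} = - \frac{2}{5} + \left(\frac{27}{5} + \frac{K}{5} + \frac{R}{5}\right) = 5 + \frac{K}{5} + \frac{R}{5}$)
$491787 - T{\left(166,708 \right)} = 491787 - \left(5 + \frac{1}{5} \cdot 708 + \frac{1}{5} \cdot 166\right) = 491787 - \left(5 + \frac{708}{5} + \frac{166}{5}\right) = 491787 - \frac{899}{5} = \frac{2458036}{5}$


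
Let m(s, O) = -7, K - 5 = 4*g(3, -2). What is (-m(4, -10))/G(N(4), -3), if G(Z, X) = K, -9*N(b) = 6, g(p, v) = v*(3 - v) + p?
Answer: -7/23 ≈ -0.30435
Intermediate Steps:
g(p, v) = p + v*(3 - v)
K = -23 (K = 5 + 4*(3 - 1*(-2)² + 3*(-2)) = 5 + 4*(3 - 1*4 - 6) = 5 + 4*(3 - 4 - 6) = 5 + 4*(-7) = 5 - 28 = -23)
N(b) = -⅔ (N(b) = -⅑*6 = -⅔)
G(Z, X) = -23
(-m(4, -10))/G(N(4), -3) = -1*(-7)/(-23) = 7*(-1/23) = -7/23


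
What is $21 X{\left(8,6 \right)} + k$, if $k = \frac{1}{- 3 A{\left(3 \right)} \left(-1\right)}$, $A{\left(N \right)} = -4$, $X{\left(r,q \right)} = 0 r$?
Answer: $- \frac{1}{12} \approx -0.083333$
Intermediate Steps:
$X{\left(r,q \right)} = 0$
$k = - \frac{1}{12}$ ($k = \frac{1}{\left(-3\right) \left(-4\right) \left(-1\right)} = \frac{1}{12 \left(-1\right)} = \frac{1}{-12} = - \frac{1}{12} \approx -0.083333$)
$21 X{\left(8,6 \right)} + k = 21 \cdot 0 - \frac{1}{12} = 0 - \frac{1}{12} = - \frac{1}{12}$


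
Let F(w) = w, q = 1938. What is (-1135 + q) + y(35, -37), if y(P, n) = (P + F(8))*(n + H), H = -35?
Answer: -2293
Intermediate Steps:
y(P, n) = (-35 + n)*(8 + P) (y(P, n) = (P + 8)*(n - 35) = (8 + P)*(-35 + n) = (-35 + n)*(8 + P))
(-1135 + q) + y(35, -37) = (-1135 + 1938) + (-280 - 35*35 + 8*(-37) + 35*(-37)) = 803 + (-280 - 1225 - 296 - 1295) = 803 - 3096 = -2293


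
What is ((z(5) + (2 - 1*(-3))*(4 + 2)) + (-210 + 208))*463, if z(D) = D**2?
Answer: 24539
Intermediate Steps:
((z(5) + (2 - 1*(-3))*(4 + 2)) + (-210 + 208))*463 = ((5**2 + (2 - 1*(-3))*(4 + 2)) + (-210 + 208))*463 = ((25 + (2 + 3)*6) - 2)*463 = ((25 + 5*6) - 2)*463 = ((25 + 30) - 2)*463 = (55 - 2)*463 = 53*463 = 24539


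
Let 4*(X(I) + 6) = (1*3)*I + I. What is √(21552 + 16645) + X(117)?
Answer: 111 + √38197 ≈ 306.44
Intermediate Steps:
X(I) = -6 + I (X(I) = -6 + ((1*3)*I + I)/4 = -6 + (3*I + I)/4 = -6 + (4*I)/4 = -6 + I)
√(21552 + 16645) + X(117) = √(21552 + 16645) + (-6 + 117) = √38197 + 111 = 111 + √38197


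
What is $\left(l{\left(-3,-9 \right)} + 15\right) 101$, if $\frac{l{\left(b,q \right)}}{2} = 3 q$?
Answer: $-3939$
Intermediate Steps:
$l{\left(b,q \right)} = 6 q$ ($l{\left(b,q \right)} = 2 \cdot 3 q = 6 q$)
$\left(l{\left(-3,-9 \right)} + 15\right) 101 = \left(6 \left(-9\right) + 15\right) 101 = \left(-54 + 15\right) 101 = \left(-39\right) 101 = -3939$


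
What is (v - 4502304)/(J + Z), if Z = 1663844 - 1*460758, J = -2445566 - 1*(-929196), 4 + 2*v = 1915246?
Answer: 1181561/104428 ≈ 11.315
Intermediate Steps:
v = 957621 (v = -2 + (1/2)*1915246 = -2 + 957623 = 957621)
J = -1516370 (J = -2445566 + 929196 = -1516370)
Z = 1203086 (Z = 1663844 - 460758 = 1203086)
(v - 4502304)/(J + Z) = (957621 - 4502304)/(-1516370 + 1203086) = -3544683/(-313284) = -3544683*(-1/313284) = 1181561/104428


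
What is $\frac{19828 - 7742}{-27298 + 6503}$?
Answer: $- \frac{12086}{20795} \approx -0.5812$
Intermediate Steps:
$\frac{19828 - 7742}{-27298 + 6503} = \frac{12086}{-20795} = 12086 \left(- \frac{1}{20795}\right) = - \frac{12086}{20795}$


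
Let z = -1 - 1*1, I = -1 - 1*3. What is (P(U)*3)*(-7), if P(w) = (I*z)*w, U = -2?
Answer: 336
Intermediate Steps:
I = -4 (I = -1 - 3 = -4)
z = -2 (z = -1 - 1 = -2)
P(w) = 8*w (P(w) = (-4*(-2))*w = 8*w)
(P(U)*3)*(-7) = ((8*(-2))*3)*(-7) = -16*3*(-7) = -48*(-7) = 336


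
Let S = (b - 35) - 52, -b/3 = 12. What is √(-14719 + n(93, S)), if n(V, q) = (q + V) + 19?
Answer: I*√14730 ≈ 121.37*I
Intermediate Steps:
b = -36 (b = -3*12 = -36)
S = -123 (S = (-36 - 35) - 52 = -71 - 52 = -123)
n(V, q) = 19 + V + q (n(V, q) = (V + q) + 19 = 19 + V + q)
√(-14719 + n(93, S)) = √(-14719 + (19 + 93 - 123)) = √(-14719 - 11) = √(-14730) = I*√14730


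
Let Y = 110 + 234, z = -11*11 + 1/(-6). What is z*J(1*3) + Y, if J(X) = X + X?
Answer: -383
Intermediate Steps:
J(X) = 2*X
z = -727/6 (z = -121 - 1/6 = -727/6 ≈ -121.17)
Y = 344
z*J(1*3) + Y = -727*1*3/3 + 344 = -727*3/3 + 344 = -727/6*6 + 344 = -727 + 344 = -383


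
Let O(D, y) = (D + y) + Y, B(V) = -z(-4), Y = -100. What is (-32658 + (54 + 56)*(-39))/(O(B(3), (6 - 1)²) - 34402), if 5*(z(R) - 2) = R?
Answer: 184740/172391 ≈ 1.0716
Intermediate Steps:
z(R) = 2 + R/5
B(V) = -6/5 (B(V) = -(2 + (⅕)*(-4)) = -(2 - ⅘) = -1*6/5 = -6/5)
O(D, y) = -100 + D + y (O(D, y) = (D + y) - 100 = -100 + D + y)
(-32658 + (54 + 56)*(-39))/(O(B(3), (6 - 1)²) - 34402) = (-32658 + (54 + 56)*(-39))/((-100 - 6/5 + (6 - 1)²) - 34402) = (-32658 + 110*(-39))/((-100 - 6/5 + 5²) - 34402) = (-32658 - 4290)/((-100 - 6/5 + 25) - 34402) = -36948/(-381/5 - 34402) = -36948/(-172391/5) = -36948*(-5/172391) = 184740/172391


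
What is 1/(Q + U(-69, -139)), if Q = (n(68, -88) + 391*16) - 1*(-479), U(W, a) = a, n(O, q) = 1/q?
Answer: 88/580447 ≈ 0.00015161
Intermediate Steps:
Q = 592679/88 (Q = (1/(-88) + 391*16) - 1*(-479) = (-1/88 + 6256) + 479 = 550527/88 + 479 = 592679/88 ≈ 6735.0)
1/(Q + U(-69, -139)) = 1/(592679/88 - 139) = 1/(580447/88) = 88/580447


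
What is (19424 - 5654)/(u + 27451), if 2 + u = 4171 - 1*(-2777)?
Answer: 13770/34397 ≈ 0.40033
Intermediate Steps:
u = 6946 (u = -2 + (4171 - 1*(-2777)) = -2 + (4171 + 2777) = -2 + 6948 = 6946)
(19424 - 5654)/(u + 27451) = (19424 - 5654)/(6946 + 27451) = 13770/34397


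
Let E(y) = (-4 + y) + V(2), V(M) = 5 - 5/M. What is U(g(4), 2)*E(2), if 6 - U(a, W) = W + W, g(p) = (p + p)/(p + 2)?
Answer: 1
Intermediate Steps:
V(M) = 5 - 5/M
g(p) = 2*p/(2 + p) (g(p) = (2*p)/(2 + p) = 2*p/(2 + p))
U(a, W) = 6 - 2*W (U(a, W) = 6 - (W + W) = 6 - 2*W)
E(y) = -3/2 + y (E(y) = (-4 + y) + (5 - 5/2) = (-4 + y) + 5/2 = -3/2 + y)
U(g(4), 2)*E(2) = (6 - 2*2)*(-3/2 + 2) = (6 - 4)*(½) = 2*(½) = 1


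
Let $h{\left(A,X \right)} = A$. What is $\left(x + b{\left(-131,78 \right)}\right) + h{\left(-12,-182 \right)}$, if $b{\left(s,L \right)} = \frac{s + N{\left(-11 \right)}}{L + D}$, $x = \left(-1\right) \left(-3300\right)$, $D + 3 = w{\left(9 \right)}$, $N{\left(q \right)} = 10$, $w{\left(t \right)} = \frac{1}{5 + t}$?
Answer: $\frac{3453994}{1051} \approx 3286.4$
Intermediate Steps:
$D = - \frac{41}{14}$ ($D = -3 + \frac{1}{5 + 9} = -3 + \frac{1}{14} = - \frac{41}{14} \approx -2.9286$)
$x = 3300$
$b{\left(s,L \right)} = \frac{10 + s}{- \frac{41}{14} + L}$ ($b{\left(s,L \right)} = \frac{s + 10}{L - \frac{41}{14}} = \frac{10 + s}{- \frac{41}{14} + L}$)
$\left(x + b{\left(-131,78 \right)}\right) + h{\left(-12,-182 \right)} = \left(3300 + \frac{14 \left(10 - 131\right)}{-41 + 14 \cdot 78}\right) - 12 = \left(3300 + 14 \frac{1}{-41 + 1092} \left(-121\right)\right) - 12 = \left(3300 + 14 \cdot \frac{1}{1051} \left(-121\right)\right) - 12 = \left(3300 - \frac{1694}{1051}\right) - 12 = \frac{3466606}{1051} - 12 = \frac{3453994}{1051}$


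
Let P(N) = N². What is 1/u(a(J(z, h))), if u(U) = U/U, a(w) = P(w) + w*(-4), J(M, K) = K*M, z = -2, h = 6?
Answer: 1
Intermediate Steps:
a(w) = w² - 4*w (a(w) = w² + w*(-4) = w² - 4*w)
u(U) = 1
1/u(a(J(z, h))) = 1/1 = 1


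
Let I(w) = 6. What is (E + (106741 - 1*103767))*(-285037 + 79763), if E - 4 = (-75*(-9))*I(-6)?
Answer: -1442665672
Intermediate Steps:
E = 4054 (E = 4 - 75*(-9)*6 = 4 + 675*6 = 4 + 4050 = 4054)
(E + (106741 - 1*103767))*(-285037 + 79763) = (4054 + (106741 - 1*103767))*(-285037 + 79763) = (4054 + (106741 - 103767))*(-205274) = (4054 + 2974)*(-205274) = 7028*(-205274) = -1442665672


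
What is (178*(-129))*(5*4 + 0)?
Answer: -459240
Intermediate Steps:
(178*(-129))*(5*4 + 0) = -22962*(20 + 0) = -22962*20 = -459240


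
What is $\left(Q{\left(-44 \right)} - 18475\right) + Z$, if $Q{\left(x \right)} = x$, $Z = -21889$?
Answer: $-40408$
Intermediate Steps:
$\left(Q{\left(-44 \right)} - 18475\right) + Z = \left(-44 - 18475\right) - 21889 = -18519 - 21889 = -40408$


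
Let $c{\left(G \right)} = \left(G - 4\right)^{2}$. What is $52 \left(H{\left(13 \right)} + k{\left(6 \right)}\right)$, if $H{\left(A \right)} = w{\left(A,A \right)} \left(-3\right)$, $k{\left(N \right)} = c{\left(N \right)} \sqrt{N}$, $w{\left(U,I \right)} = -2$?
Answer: $312 + 208 \sqrt{6} \approx 821.49$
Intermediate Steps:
$c{\left(G \right)} = \left(-4 + G\right)^{2}$
$k{\left(N \right)} = \sqrt{N} \left(-4 + N\right)^{2}$ ($k{\left(N \right)} = \left(-4 + N\right)^{2} \sqrt{N} = \sqrt{N} \left(-4 + N\right)^{2}$)
$H{\left(A \right)} = 6$ ($H{\left(A \right)} = \left(-2\right) \left(-3\right) = 6$)
$52 \left(H{\left(13 \right)} + k{\left(6 \right)}\right) = 52 \left(6 + \sqrt{6} \left(-4 + 6\right)^{2}\right) = 52 \left(6 + \sqrt{6} \cdot 2^{2}\right) = 52 \left(6 + \sqrt{6} \cdot 4\right) = 52 \left(6 + 4 \sqrt{6}\right) = 312 + 208 \sqrt{6}$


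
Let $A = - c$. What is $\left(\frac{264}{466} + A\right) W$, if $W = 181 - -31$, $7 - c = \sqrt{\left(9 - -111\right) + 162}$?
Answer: $- \frac{317788}{233} + 212 \sqrt{282} \approx 2196.2$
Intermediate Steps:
$c = 7 - \sqrt{282}$ ($c = 7 - \sqrt{\left(9 - -111\right) + 162} = 7 - \sqrt{\left(9 + 111\right) + 162} = 7 - \sqrt{120 + 162} = 7 - \sqrt{282} \approx -9.7929$)
$W = 212$ ($W = 181 + 31 = 212$)
$A = -7 + \sqrt{282}$ ($A = - (7 - \sqrt{282}) = -7 + \sqrt{282} \approx 9.7929$)
$\left(\frac{264}{466} + A\right) W = \left(\frac{264}{466} - \left(7 - \sqrt{282}\right)\right) 212 = \left(264 \cdot \frac{1}{466} - \left(7 - \sqrt{282}\right)\right) 212 = \left(\frac{132}{233} - \left(7 - \sqrt{282}\right)\right) 212 = \left(- \frac{1499}{233} + \sqrt{282}\right) 212 = - \frac{317788}{233} + 212 \sqrt{282}$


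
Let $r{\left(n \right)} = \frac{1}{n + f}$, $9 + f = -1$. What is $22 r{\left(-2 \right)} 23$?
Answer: $- \frac{253}{6} \approx -42.167$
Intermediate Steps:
$f = -10$ ($f = -9 - 1 = -10$)
$r{\left(n \right)} = \frac{1}{-10 + n}$ ($r{\left(n \right)} = \frac{1}{n - 10} = \frac{1}{-10 + n}$)
$22 r{\left(-2 \right)} 23 = \frac{22}{-10 - 2} \cdot 23 = \frac{22}{-12} \cdot 23 = 22 \left(- \frac{1}{12}\right) 23 = \left(- \frac{11}{6}\right) 23 = - \frac{253}{6}$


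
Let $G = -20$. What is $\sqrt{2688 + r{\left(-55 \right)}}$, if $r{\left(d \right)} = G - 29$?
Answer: $\sqrt{2639} \approx 51.371$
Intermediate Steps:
$r{\left(d \right)} = -49$ ($r{\left(d \right)} = -20 - 29 = -49$)
$\sqrt{2688 + r{\left(-55 \right)}} = \sqrt{2688 - 49} = \sqrt{2639}$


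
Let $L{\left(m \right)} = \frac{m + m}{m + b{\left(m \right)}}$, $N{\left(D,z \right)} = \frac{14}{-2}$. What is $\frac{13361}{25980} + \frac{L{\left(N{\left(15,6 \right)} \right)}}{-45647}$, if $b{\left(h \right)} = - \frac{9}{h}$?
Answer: $\frac{21779497}{42353895} \approx 0.51423$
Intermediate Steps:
$N{\left(D,z \right)} = -7$ ($N{\left(D,z \right)} = 14 \left(- \frac{1}{2}\right) = -7$)
$L{\left(m \right)} = \frac{2 m}{m - \frac{9}{m}}$ ($L{\left(m \right)} = \frac{m + m}{m - \frac{9}{m}} = \frac{2 m}{m - \frac{9}{m}}$)
$\frac{13361}{25980} + \frac{L{\left(N{\left(15,6 \right)} \right)}}{-45647} = \frac{13361}{25980} + \frac{2 \left(-7\right)^{2} \frac{1}{-9 + \left(-7\right)^{2}}}{-45647} = 13361 \cdot \frac{1}{25980} + 2 \cdot 49 \frac{1}{-9 + 49} \left(- \frac{1}{45647}\right) = \frac{13361}{25980} + 2 \cdot 49 \cdot \frac{1}{40} \left(- \frac{1}{45647}\right) = \frac{13361}{25980} + \frac{49}{20} \left(- \frac{1}{45647}\right) = \frac{13361}{25980} - \frac{7}{130420} = \frac{21779497}{42353895}$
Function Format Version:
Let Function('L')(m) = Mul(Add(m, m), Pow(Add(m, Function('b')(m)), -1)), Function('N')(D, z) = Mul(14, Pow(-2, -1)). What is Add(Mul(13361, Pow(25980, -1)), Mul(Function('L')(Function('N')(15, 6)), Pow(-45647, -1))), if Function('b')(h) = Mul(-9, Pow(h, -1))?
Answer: Rational(21779497, 42353895) ≈ 0.51423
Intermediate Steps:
Function('N')(D, z) = -7 (Function('N')(D, z) = Mul(14, Rational(-1, 2)) = -7)
Function('L')(m) = Mul(2, m, Pow(Add(m, Mul(-9, Pow(m, -1))), -1)) (Function('L')(m) = Mul(Add(m, m), Pow(Add(m, Mul(-9, Pow(m, -1))), -1)) = Mul(Mul(2, m), Pow(Add(m, Mul(-9, Pow(m, -1))), -1)) = Mul(2, m, Pow(Add(m, Mul(-9, Pow(m, -1))), -1)))
Add(Mul(13361, Pow(25980, -1)), Mul(Function('L')(Function('N')(15, 6)), Pow(-45647, -1))) = Add(Mul(13361, Pow(25980, -1)), Mul(Mul(2, Pow(-7, 2), Pow(Add(-9, Pow(-7, 2)), -1)), Pow(-45647, -1))) = Add(Mul(13361, Rational(1, 25980)), Mul(Mul(2, 49, Pow(Add(-9, 49), -1)), Rational(-1, 45647))) = Add(Rational(13361, 25980), Mul(Mul(2, 49, Pow(40, -1)), Rational(-1, 45647))) = Add(Rational(13361, 25980), Mul(Mul(2, 49, Rational(1, 40)), Rational(-1, 45647))) = Add(Rational(13361, 25980), Mul(Rational(49, 20), Rational(-1, 45647))) = Add(Rational(13361, 25980), Rational(-7, 130420)) = Rational(21779497, 42353895)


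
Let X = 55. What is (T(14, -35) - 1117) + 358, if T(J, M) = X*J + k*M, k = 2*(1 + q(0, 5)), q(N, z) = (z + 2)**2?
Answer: -3489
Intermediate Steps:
q(N, z) = (2 + z)**2
k = 100 (k = 2*(1 + (2 + 5)**2) = 2*(1 + 7**2) = 2*(1 + 49) = 2*50 = 100)
T(J, M) = 55*J + 100*M
(T(14, -35) - 1117) + 358 = ((55*14 + 100*(-35)) - 1117) + 358 = ((770 - 3500) - 1117) + 358 = (-2730 - 1117) + 358 = -3847 + 358 = -3489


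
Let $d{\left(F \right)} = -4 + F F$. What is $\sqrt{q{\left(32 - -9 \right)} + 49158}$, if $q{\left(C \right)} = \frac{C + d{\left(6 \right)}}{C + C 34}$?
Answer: $\frac{\sqrt{101227487305}}{1435} \approx 221.72$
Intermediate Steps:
$d{\left(F \right)} = -4 + F^{2}$
$q{\left(C \right)} = \frac{32 + C}{35 C}$ ($q{\left(C \right)} = \frac{C - \left(4 - 6^{2}\right)}{C + C 34} = \frac{C + \left(-4 + 36\right)}{C + 34 C} = \frac{C + 32}{35 C} = \left(32 + C\right) \frac{1}{35 C} = \frac{32 + C}{35 C}$)
$\sqrt{q{\left(32 - -9 \right)} + 49158} = \sqrt{\frac{32 + \left(32 - -9\right)}{35 \left(32 - -9\right)} + 49158} = \sqrt{\frac{32 + \left(32 + 9\right)}{35 \left(32 + 9\right)} + 49158} = \sqrt{\frac{32 + 41}{35 \cdot 41} + 49158} = \sqrt{\frac{1}{35} \cdot \frac{1}{41} \cdot 73 + 49158} = \sqrt{\frac{73}{1435} + 49158} = \sqrt{\frac{70541803}{1435}} = \frac{\sqrt{101227487305}}{1435}$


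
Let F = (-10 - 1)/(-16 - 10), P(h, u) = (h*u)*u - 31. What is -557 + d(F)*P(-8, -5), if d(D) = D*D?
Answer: -404483/676 ≈ -598.35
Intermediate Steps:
P(h, u) = -31 + h*u² (P(h, u) = h*u² - 31 = -31 + h*u²)
F = 11/26 (F = -11/(-26) = -11*(-1/26) = 11/26 ≈ 0.42308)
d(D) = D²
-557 + d(F)*P(-8, -5) = -557 + (11/26)²*(-31 - 8*(-5)²) = -557 + 121*(-31 - 8*25)/676 = -557 + 121*(-31 - 200)/676 = -557 + (121/676)*(-231) = -557 - 27951/676 = -404483/676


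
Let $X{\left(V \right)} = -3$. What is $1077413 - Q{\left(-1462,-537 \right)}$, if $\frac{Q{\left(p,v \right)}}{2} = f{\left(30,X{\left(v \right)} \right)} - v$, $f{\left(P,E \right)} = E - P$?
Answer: $1076405$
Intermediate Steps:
$Q{\left(p,v \right)} = -66 - 2 v$ ($Q{\left(p,v \right)} = 2 \left(\left(-3 - 30\right) - v\right) = 2 \left(-33 - v\right) = -66 - 2 v$)
$1077413 - Q{\left(-1462,-537 \right)} = 1077413 - \left(-66 - -1074\right) = 1077413 - \left(-66 + 1074\right) = 1077413 - 1008 = 1076405$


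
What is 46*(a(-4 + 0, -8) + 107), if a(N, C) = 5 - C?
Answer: 5520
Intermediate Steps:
46*(a(-4 + 0, -8) + 107) = 46*((5 - 1*(-8)) + 107) = 46*((5 + 8) + 107) = 46*(13 + 107) = 46*120 = 5520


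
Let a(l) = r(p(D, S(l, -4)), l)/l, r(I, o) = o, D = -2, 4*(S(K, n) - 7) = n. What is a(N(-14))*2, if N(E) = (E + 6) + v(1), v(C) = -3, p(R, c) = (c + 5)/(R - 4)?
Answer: 2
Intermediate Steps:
S(K, n) = 7 + n/4
p(R, c) = (5 + c)/(-4 + R)
N(E) = 3 + E (N(E) = (E + 6) - 3 = (6 + E) - 3 = 3 + E)
a(l) = 1 (a(l) = l/l = 1)
a(N(-14))*2 = 1*2 = 2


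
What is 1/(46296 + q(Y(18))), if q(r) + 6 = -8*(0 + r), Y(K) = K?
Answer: 1/46146 ≈ 2.1670e-5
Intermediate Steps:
q(r) = -6 - 8*r (q(r) = -6 - 8*(0 + r) = -6 - 8*r)
1/(46296 + q(Y(18))) = 1/(46296 + (-6 - 8*18)) = 1/(46296 + (-6 - 144)) = 1/(46296 - 150) = 1/46146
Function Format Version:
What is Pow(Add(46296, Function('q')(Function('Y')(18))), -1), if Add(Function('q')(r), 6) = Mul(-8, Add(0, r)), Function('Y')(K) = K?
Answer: Rational(1, 46146) ≈ 2.1670e-5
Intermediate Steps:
Function('q')(r) = Add(-6, Mul(-8, r)) (Function('q')(r) = Add(-6, Mul(-8, Add(0, r))) = Add(-6, Mul(-8, r)))
Pow(Add(46296, Function('q')(Function('Y')(18))), -1) = Pow(Add(46296, Add(-6, Mul(-8, 18))), -1) = Pow(Add(46296, Add(-6, -144)), -1) = Pow(Add(46296, -150), -1) = Pow(46146, -1) = Rational(1, 46146)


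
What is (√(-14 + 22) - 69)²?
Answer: 4769 - 276*√2 ≈ 4378.7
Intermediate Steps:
(√(-14 + 22) - 69)² = (√8 - 69)² = (2*√2 - 69)² = (-69 + 2*√2)²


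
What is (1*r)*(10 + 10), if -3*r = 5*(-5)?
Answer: 500/3 ≈ 166.67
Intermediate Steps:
r = 25/3 (r = -5*(-5)/3 = -1/3*(-25) = 25/3 ≈ 8.3333)
(1*r)*(10 + 10) = (1*(25/3))*(10 + 10) = (25/3)*20 = 500/3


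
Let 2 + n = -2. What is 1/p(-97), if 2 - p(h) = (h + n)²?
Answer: -1/10199 ≈ -9.8049e-5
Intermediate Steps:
n = -4 (n = -2 - 2 = -4)
p(h) = 2 - (-4 + h)² (p(h) = 2 - (h - 4)² = 2 - (-4 + h)²)
1/p(-97) = 1/(2 - (-4 - 97)²) = 1/(2 - 1*(-101)²) = 1/(2 - 1*10201) = 1/(2 - 10201) = 1/(-10199) = -1/10199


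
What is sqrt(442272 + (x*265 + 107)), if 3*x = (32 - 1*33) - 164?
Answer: 2*sqrt(106951) ≈ 654.07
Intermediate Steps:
x = -55 (x = ((32 - 1*33) - 164)/3 = ((32 - 33) - 164)/3 = (-1 - 164)/3 = (1/3)*(-165) = -55)
sqrt(442272 + (x*265 + 107)) = sqrt(442272 + (-55*265 + 107)) = sqrt(442272 + (-14575 + 107)) = sqrt(442272 - 14468) = sqrt(427804) = 2*sqrt(106951)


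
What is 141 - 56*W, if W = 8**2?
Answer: -3443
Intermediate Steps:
W = 64
141 - 56*W = 141 - 56*64 = 141 - 3584 = -3443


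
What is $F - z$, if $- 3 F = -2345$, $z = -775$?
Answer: $\frac{4670}{3} \approx 1556.7$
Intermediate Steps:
$F = \frac{2345}{3}$ ($F = \left(- \frac{1}{3}\right) \left(-2345\right) = \frac{2345}{3} \approx 781.67$)
$F - z = \frac{2345}{3} - -775 = \frac{2345}{3} + 775 = \frac{4670}{3}$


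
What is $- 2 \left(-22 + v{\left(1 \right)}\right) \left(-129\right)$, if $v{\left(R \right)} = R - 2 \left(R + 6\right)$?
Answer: $-9030$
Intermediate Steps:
$v{\left(R \right)} = -12 - R$ ($v{\left(R \right)} = R - 2 \left(6 + R\right) = R - \left(12 + 2 R\right) = -12 - R$)
$- 2 \left(-22 + v{\left(1 \right)}\right) \left(-129\right) = - 2 \left(-22 - 13\right) \left(-129\right) = \left(-2\right) \left(-35\right) \left(-129\right) = 70 \left(-129\right) = -9030$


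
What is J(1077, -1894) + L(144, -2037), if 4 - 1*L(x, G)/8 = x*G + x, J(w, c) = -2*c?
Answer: 2349292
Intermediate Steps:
L(x, G) = 32 - 8*x - 8*G*x (L(x, G) = 32 - 8*(x*G + x) = 32 - 8*(G*x + x) = 32 - 8*(x + G*x) = 32 + (-8*x - 8*G*x) = 32 - 8*x - 8*G*x)
J(1077, -1894) + L(144, -2037) = -2*(-1894) + (32 - 8*144 - 8*(-2037)*144) = 3788 + (32 - 1152 + 2346624) = 3788 + 2345504 = 2349292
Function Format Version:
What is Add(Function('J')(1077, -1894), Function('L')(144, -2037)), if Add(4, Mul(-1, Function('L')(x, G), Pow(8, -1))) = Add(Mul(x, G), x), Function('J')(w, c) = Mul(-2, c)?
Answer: 2349292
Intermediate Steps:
Function('L')(x, G) = Add(32, Mul(-8, x), Mul(-8, G, x)) (Function('L')(x, G) = Add(32, Mul(-8, Add(Mul(x, G), x))) = Add(32, Mul(-8, Add(Mul(G, x), x))) = Add(32, Mul(-8, Add(x, Mul(G, x)))) = Add(32, Add(Mul(-8, x), Mul(-8, G, x))) = Add(32, Mul(-8, x), Mul(-8, G, x)))
Add(Function('J')(1077, -1894), Function('L')(144, -2037)) = Add(Mul(-2, -1894), Add(32, Mul(-8, 144), Mul(-8, -2037, 144))) = Add(3788, Add(32, -1152, 2346624)) = Add(3788, 2345504) = 2349292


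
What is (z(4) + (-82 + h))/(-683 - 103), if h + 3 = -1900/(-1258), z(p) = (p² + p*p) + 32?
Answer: 12259/494394 ≈ 0.024796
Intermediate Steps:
z(p) = 32 + 2*p² (z(p) = (p² + p²) + 32 = 2*p² + 32 = 32 + 2*p²)
h = -937/629 (h = -3 - 1900/(-1258) = -3 - 1900*(-1/1258) = -3 + 950/629 = -937/629 ≈ -1.4897)
(z(4) + (-82 + h))/(-683 - 103) = ((32 + 2*4²) + (-82 - 937/629))/(-683 - 103) = ((32 + 2*16) - 52515/629)/(-786) = ((32 + 32) - 52515/629)*(-1/786) = (64 - 52515/629)*(-1/786) = -12259/629*(-1/786) = 12259/494394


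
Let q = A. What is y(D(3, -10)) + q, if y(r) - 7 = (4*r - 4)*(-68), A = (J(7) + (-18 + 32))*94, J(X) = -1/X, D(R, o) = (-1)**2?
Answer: 9167/7 ≈ 1309.6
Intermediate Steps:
D(R, o) = 1
A = 9118/7 (A = (-1/7 + (-18 + 32))*94 = (-1*1/7 + 14)*94 = (-1/7 + 14)*94 = (97/7)*94 = 9118/7 ≈ 1302.6)
q = 9118/7 ≈ 1302.6
y(r) = 279 - 272*r (y(r) = 7 + (4*r - 4)*(-68) = 7 + (-4 + 4*r)*(-68) = 7 + (272 - 272*r) = 279 - 272*r)
y(D(3, -10)) + q = (279 - 272*1) + 9118/7 = (279 - 272) + 9118/7 = 7 + 9118/7 = 9167/7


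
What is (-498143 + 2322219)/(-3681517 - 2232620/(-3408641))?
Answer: -6217620240716/12548967555777 ≈ -0.49547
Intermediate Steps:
(-498143 + 2322219)/(-3681517 - 2232620/(-3408641)) = 1824076/(-3681517 - 2232620*(-1/3408641)) = 1824076/(-3681517 + 2232620/3408641) = 1824076/(-12548967555777/3408641) = 1824076*(-3408641/12548967555777) = -6217620240716/12548967555777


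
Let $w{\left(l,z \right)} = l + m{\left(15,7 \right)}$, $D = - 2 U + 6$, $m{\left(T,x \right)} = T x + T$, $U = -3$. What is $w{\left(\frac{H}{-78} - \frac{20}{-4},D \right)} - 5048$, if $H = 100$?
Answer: $- \frac{192047}{39} \approx -4924.3$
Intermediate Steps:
$m{\left(T,x \right)} = T + T x$
$D = 12$ ($D = \left(-2\right) \left(-3\right) + 6 = 6 + 6 = 12$)
$w{\left(l,z \right)} = 120 + l$ ($w{\left(l,z \right)} = l + 15 \left(1 + 7\right) = l + 15 \cdot 8 = l + 120 = 120 + l$)
$w{\left(\frac{H}{-78} - \frac{20}{-4},D \right)} - 5048 = \left(120 + \left(\frac{100}{-78} - \frac{20}{-4}\right)\right) - 5048 = \left(120 + \left(100 \left(- \frac{1}{78}\right) - -5\right)\right) - 5048 = \left(120 + \left(- \frac{50}{39} + 5\right)\right) - 5048 = \left(120 + \frac{145}{39}\right) - 5048 = \frac{4825}{39} - 5048 = - \frac{192047}{39}$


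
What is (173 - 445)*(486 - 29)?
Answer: -124304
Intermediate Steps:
(173 - 445)*(486 - 29) = -272*457 = -124304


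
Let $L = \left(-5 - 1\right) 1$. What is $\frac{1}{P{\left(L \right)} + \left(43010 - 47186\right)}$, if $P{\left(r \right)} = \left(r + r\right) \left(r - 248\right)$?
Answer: $- \frac{1}{1128} \approx -0.00088653$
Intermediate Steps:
$L = -6$ ($L = \left(-6\right) 1 = -6$)
$P{\left(r \right)} = 2 r \left(-248 + r\right)$
$\frac{1}{P{\left(L \right)} + \left(43010 - 47186\right)} = \frac{1}{2 \left(-6\right) \left(-248 - 6\right) + \left(43010 - 47186\right)} = \frac{1}{2 \left(-6\right) \left(-254\right) + \left(43010 - 47186\right)} = \frac{1}{3048 - 4176} = \frac{1}{-1128} = - \frac{1}{1128}$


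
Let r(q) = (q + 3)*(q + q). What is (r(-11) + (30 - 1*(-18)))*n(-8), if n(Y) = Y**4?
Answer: 917504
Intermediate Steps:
r(q) = 2*q*(3 + q) (r(q) = (3 + q)*(2*q) = 2*q*(3 + q))
(r(-11) + (30 - 1*(-18)))*n(-8) = (2*(-11)*(3 - 11) + (30 - 1*(-18)))*(-8)**4 = (2*(-11)*(-8) + (30 + 18))*4096 = (176 + 48)*4096 = 224*4096 = 917504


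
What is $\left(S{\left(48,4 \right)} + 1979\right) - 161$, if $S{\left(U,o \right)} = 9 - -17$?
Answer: $1844$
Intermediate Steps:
$S{\left(U,o \right)} = 26$ ($S{\left(U,o \right)} = 9 + 17 = 26$)
$\left(S{\left(48,4 \right)} + 1979\right) - 161 = \left(26 + 1979\right) - 161 = 2005 - 161 = 1844$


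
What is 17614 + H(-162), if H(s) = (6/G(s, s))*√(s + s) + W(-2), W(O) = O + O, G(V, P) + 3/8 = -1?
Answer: 17610 - 864*I/11 ≈ 17610.0 - 78.545*I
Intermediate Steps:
G(V, P) = -11/8 (G(V, P) = -3/8 - 1 = -11/8)
W(O) = 2*O
H(s) = -4 - 48*√2*√s/11 (H(s) = (6/(-11/8))*√(s + s) + 2*(-2) = (6*(-8/11))*√(2*s) - 4 = -48*√2*√s/11 - 4 = -4 - 48*√2*√s/11)
17614 + H(-162) = 17614 + (-4 - 48*√2*√(-162)/11) = 17614 + (-4 - 48*√2*9*I*√2/11) = 17614 + (-4 - 864*I/11) = 17610 - 864*I/11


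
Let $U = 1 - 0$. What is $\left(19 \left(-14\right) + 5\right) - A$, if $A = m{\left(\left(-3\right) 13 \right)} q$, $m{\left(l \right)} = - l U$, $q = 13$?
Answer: $-768$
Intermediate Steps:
$U = 1$ ($U = 1 + 0 = 1$)
$m{\left(l \right)} = - l$ ($m{\left(l \right)} = - l 1 = - l$)
$A = 507$ ($A = - \left(-3\right) 13 \cdot 13 = \left(-1\right) \left(-39\right) 13 = 39 \cdot 13 = 507$)
$\left(19 \left(-14\right) + 5\right) - A = \left(19 \left(-14\right) + 5\right) - 507 = \left(-266 + 5\right) - 507 = -261 - 507 = -768$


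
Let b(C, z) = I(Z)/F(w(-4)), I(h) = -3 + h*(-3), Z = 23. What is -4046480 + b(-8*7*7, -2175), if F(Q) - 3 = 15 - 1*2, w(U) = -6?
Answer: -8092969/2 ≈ -4.0465e+6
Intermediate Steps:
F(Q) = 16 (F(Q) = 3 + (15 - 1*2) = 3 + (15 - 2) = 3 + 13 = 16)
I(h) = -3 - 3*h
b(C, z) = -9/2 (b(C, z) = (-3 - 3*23)/16 = (-3 - 69)*(1/16) = -72*1/16 = -9/2)
-4046480 + b(-8*7*7, -2175) = -4046480 - 9/2 = -8092969/2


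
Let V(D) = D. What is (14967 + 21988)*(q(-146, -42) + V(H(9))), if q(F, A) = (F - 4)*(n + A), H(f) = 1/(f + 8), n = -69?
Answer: 10460149705/17 ≈ 6.1530e+8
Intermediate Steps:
H(f) = 1/(8 + f)
q(F, A) = (-69 + A)*(-4 + F) (q(F, A) = (F - 4)*(-69 + A) = (-4 + F)*(-69 + A) = (-69 + A)*(-4 + F))
(14967 + 21988)*(q(-146, -42) + V(H(9))) = (14967 + 21988)*((276 - 69*(-146) - 4*(-42) - 42*(-146)) + 1/(8 + 9)) = 36955*((276 + 10074 + 168 + 6132) + 1/17) = 36955*(16650 + 1/17) = 36955*(283051/17) = 10460149705/17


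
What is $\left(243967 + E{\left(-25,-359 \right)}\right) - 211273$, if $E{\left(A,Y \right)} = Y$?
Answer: $32335$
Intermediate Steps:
$\left(243967 + E{\left(-25,-359 \right)}\right) - 211273 = \left(243967 - 359\right) - 211273 = 243608 - 211273 = 32335$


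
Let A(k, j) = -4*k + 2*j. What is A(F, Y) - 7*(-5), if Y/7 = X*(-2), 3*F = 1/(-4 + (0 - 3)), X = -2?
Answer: 1915/21 ≈ 91.190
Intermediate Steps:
F = -1/21 (F = 1/(3*(-4 + (0 - 3))) = 1/(3*(-4 - 3)) = (1/3)/(-7) = (1/3)*(-1/7) = -1/21 ≈ -0.047619)
Y = 28 (Y = 7*(-2*(-2)) = 7*4 = 28)
A(F, Y) - 7*(-5) = (-4*(-1/21) + 2*28) - 7*(-5) = (4/21 + 56) + 35 = 1180/21 + 35 = 1915/21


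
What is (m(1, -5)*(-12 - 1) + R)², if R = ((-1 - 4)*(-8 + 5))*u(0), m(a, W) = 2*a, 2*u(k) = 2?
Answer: 121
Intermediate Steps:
u(k) = 1 (u(k) = (½)*2 = 1)
R = 15 (R = ((-1 - 4)*(-8 + 5))*1 = -5*(-3)*1 = 15*1 = 15)
(m(1, -5)*(-12 - 1) + R)² = ((2*1)*(-12 - 1) + 15)² = (2*(-13) + 15)² = (-26 + 15)² = (-11)² = 121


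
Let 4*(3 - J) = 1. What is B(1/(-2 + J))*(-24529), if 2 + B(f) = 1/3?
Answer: 122645/3 ≈ 40882.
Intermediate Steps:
J = 11/4 (J = 3 - ¼*1 = 3 - ¼ = 11/4 ≈ 2.7500)
B(f) = -5/3 (B(f) = -2 + 1/3 = -2 + ⅓ = -5/3)
B(1/(-2 + J))*(-24529) = -5/3*(-24529) = 122645/3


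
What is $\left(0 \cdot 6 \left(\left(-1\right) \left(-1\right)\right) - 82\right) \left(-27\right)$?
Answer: $2214$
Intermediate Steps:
$\left(0 \cdot 6 \left(\left(-1\right) \left(-1\right)\right) - 82\right) \left(-27\right) = \left(0 \cdot 1 - 82\right) \left(-27\right) = \left(0 - 82\right) \left(-27\right) = \left(-82\right) \left(-27\right) = 2214$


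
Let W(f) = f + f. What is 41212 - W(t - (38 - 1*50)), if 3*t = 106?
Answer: 123352/3 ≈ 41117.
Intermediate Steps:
t = 106/3 (t = (⅓)*106 = 106/3 ≈ 35.333)
W(f) = 2*f
41212 - W(t - (38 - 1*50)) = 41212 - 2*(106/3 - (38 - 1*50)) = 41212 - 2*(106/3 - (38 - 50)) = 41212 - 2*(106/3 - 1*(-12)) = 41212 - 2*(106/3 + 12) = 41212 - 2*142/3 = 41212 - 1*284/3 = 41212 - 284/3 = 123352/3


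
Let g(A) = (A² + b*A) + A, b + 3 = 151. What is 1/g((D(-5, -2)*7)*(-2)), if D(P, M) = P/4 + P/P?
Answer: 4/2135 ≈ 0.0018735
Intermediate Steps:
b = 148 (b = -3 + 151 = 148)
D(P, M) = 1 + P/4 (D(P, M) = P*(¼) + 1 = P/4 + 1 = 1 + P/4)
g(A) = A² + 149*A (g(A) = (A² + 148*A) + A = A² + 149*A)
1/g((D(-5, -2)*7)*(-2)) = 1/((((1 + (¼)*(-5))*7)*(-2))*(149 + ((1 + (¼)*(-5))*7)*(-2))) = 1/((((1 - 5/4)*7)*(-2))*(149 + ((1 - 5/4)*7)*(-2))) = 1/((-¼*7*(-2))*(149 - ¼*7*(-2))) = 1/((-7/4*(-2))*(149 - 7/4*(-2))) = 1/(7*(149 + 7/2)/2) = 1/((7/2)*(305/2)) = 1/(2135/4) = 4/2135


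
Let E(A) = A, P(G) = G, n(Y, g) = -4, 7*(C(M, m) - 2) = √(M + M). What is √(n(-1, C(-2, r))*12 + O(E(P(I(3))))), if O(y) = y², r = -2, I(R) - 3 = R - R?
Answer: I*√39 ≈ 6.245*I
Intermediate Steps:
I(R) = 3 (I(R) = 3 + (R - R) = 3 + 0 = 3)
C(M, m) = 2 + √2*√M/7 (C(M, m) = 2 + √(M + M)/7 = 2 + √(2*M)/7 = 2 + (√2*√M)/7 = 2 + √2*√M/7)
√(n(-1, C(-2, r))*12 + O(E(P(I(3))))) = √(-4*12 + 3²) = √(-48 + 9) = √(-39) = I*√39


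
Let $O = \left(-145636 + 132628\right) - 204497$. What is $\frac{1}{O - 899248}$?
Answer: $- \frac{1}{1116753} \approx -8.9545 \cdot 10^{-7}$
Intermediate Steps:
$O = -217505$ ($O = -13008 - 204497 = -217505$)
$\frac{1}{O - 899248} = \frac{1}{-217505 - 899248} = \frac{1}{-1116753} = - \frac{1}{1116753}$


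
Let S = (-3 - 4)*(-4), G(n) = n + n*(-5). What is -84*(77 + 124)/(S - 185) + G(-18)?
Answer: 28188/157 ≈ 179.54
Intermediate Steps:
G(n) = -4*n (G(n) = n - 5*n = -4*n)
S = 28 (S = -7*(-4) = 28)
-84*(77 + 124)/(S - 185) + G(-18) = -84*(77 + 124)/(28 - 185) - 4*(-18) = -16884/(-157) + 72 = -16884*(-1)/157 + 72 = -84*(-201/157) + 72 = 16884/157 + 72 = 28188/157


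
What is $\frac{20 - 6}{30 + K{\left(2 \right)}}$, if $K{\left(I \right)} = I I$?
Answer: $\frac{7}{17} \approx 0.41176$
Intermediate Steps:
$K{\left(I \right)} = I^{2}$
$\frac{20 - 6}{30 + K{\left(2 \right)}} = \frac{20 - 6}{30 + 2^{2}} = \frac{1}{30 + 4} \cdot 14 = \frac{1}{34} \cdot 14 = \frac{7}{17}$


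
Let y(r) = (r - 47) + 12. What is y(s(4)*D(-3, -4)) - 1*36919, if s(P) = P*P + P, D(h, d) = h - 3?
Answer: -37074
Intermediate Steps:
D(h, d) = -3 + h
s(P) = P + P² (s(P) = P² + P = P + P²)
y(r) = -35 + r (y(r) = (-47 + r) + 12 = -35 + r)
y(s(4)*D(-3, -4)) - 1*36919 = (-35 + (4*(1 + 4))*(-3 - 3)) - 1*36919 = (-35 + (4*5)*(-6)) - 36919 = (-35 + 20*(-6)) - 36919 = (-35 - 120) - 36919 = -155 - 36919 = -37074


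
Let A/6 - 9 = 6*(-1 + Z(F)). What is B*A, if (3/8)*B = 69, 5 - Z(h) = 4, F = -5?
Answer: 9936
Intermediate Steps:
Z(h) = 1 (Z(h) = 5 - 1*4 = 5 - 4 = 1)
B = 184 (B = (8/3)*69 = 184)
A = 54 (A = 54 + 6*(6*(-1 + 1)) = 54 + 6*(6*0) = 54 + 6*0 = 54 + 0 = 54)
B*A = 184*54 = 9936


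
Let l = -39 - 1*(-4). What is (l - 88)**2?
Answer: 15129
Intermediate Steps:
l = -35 (l = -39 + 4 = -35)
(l - 88)**2 = (-35 - 88)**2 = (-123)**2 = 15129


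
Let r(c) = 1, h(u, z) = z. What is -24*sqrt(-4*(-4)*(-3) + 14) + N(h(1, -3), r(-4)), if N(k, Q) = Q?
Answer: 1 - 24*I*sqrt(34) ≈ 1.0 - 139.94*I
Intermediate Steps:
-24*sqrt(-4*(-4)*(-3) + 14) + N(h(1, -3), r(-4)) = -24*sqrt(-4*(-4)*(-3) + 14) + 1 = -24*sqrt(16*(-3) + 14) + 1 = -24*sqrt(-48 + 14) + 1 = -24*I*sqrt(34) + 1 = 1 - 24*I*sqrt(34)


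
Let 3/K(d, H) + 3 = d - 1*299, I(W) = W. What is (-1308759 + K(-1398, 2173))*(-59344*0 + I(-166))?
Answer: 184665895149/850 ≈ 2.1725e+8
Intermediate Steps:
K(d, H) = 3/(-302 + d) (K(d, H) = 3/(-3 + (d - 1*299)) = 3/(-3 + (d - 299)) = 3/(-3 + (-299 + d)) = 3/(-302 + d))
(-1308759 + K(-1398, 2173))*(-59344*0 + I(-166)) = (-1308759 + 3/(-302 - 1398))*(-59344*0 - 166) = (-1308759 + 3/(-1700))*(0 - 166) = (-1308759 + 3*(-1/1700))*(-166) = (-1308759 - 3/1700)*(-166) = -2224890303/1700*(-166) = 184665895149/850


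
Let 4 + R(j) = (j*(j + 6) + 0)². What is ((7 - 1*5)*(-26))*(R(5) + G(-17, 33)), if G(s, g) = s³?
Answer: 98384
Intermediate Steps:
R(j) = -4 + j²*(6 + j)² (R(j) = -4 + (j*(j + 6) + 0)² = -4 + (j*(6 + j) + 0)² = -4 + (j*(6 + j))² = -4 + j²*(6 + j)²)
((7 - 1*5)*(-26))*(R(5) + G(-17, 33)) = ((7 - 1*5)*(-26))*((-4 + 5²*(6 + 5)²) + (-17)³) = ((7 - 5)*(-26))*((-4 + 25*11²) - 4913) = (2*(-26))*((-4 + 25*121) - 4913) = -52*((-4 + 3025) - 4913) = -52*(3021 - 4913) = -52*(-1892) = 98384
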